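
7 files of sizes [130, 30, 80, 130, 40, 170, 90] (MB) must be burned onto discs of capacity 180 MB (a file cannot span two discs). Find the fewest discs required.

Total = 170 + 130 + 130 + 90 + 80 + 40 + 30 = 670 MB.
Lower bound: ⌈670/180⌉ = 4 discs.
A packing using 4 discs:
  disc 1: 170 = 170
  disc 2: 130 + 40 = 170
  disc 3: 130 + 30 = 160
  disc 4: 90 + 80 = 170
This matches the lower bound, so 4 is optimal.

4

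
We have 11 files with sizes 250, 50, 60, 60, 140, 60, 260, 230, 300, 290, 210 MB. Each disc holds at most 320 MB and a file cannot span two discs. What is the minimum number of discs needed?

7

Total = 300 + 290 + 260 + 250 + 230 + 210 + 140 + 60 + 60 + 60 + 50 = 1910 MB.
Lower bound: ⌈1910/320⌉ = 6 discs.
A packing using 7 discs:
  disc 1: 300 = 300
  disc 2: 290 = 290
  disc 3: 260 + 60 = 320
  disc 4: 250 + 60 = 310
  disc 5: 230 + 60 = 290
  disc 6: 210 + 50 = 260
  disc 7: 140 = 140
No arrangement into 6 discs stays within capacity, so 7 is optimal.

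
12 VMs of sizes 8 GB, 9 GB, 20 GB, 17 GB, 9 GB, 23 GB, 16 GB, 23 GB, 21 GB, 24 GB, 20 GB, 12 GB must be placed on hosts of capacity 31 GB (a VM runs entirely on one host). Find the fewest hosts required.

Total = 24 + 23 + 23 + 21 + 20 + 20 + 17 + 16 + 12 + 9 + 9 + 8 = 202 GB.
Lower bound: ⌈202/31⌉ = 7 hosts.
Also, 8 VMs each exceed 31/2 GB, and no two of those can share a host, so at least 8 hosts are needed.
A packing using 8 hosts:
  host 1: 24 = 24
  host 2: 23 + 8 = 31
  host 3: 23 = 23
  host 4: 21 + 9 = 30
  host 5: 20 + 9 = 29
  host 6: 20 = 20
  host 7: 17 + 12 = 29
  host 8: 16 = 16
This matches the lower bound, so 8 is optimal.

8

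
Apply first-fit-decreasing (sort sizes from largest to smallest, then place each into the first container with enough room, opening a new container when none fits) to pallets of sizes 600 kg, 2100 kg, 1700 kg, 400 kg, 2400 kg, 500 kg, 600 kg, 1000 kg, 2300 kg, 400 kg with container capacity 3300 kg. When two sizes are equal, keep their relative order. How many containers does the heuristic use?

4

Sorted descending: 2400, 2300, 2100, 1700, 1000, 600, 600, 500, 400, 400.
  2400 → container 1 (new)  [load 2400/3300]
  2300 → container 2 (new)  [load 2300/3300]
  2100 → container 3 (new)  [load 2100/3300]
  1700 → container 4 (new)  [load 1700/3300]
  1000 → container 2  [load 3300/3300]
  600 → container 1  [load 3000/3300]
  600 → container 3  [load 2700/3300]
  500 → container 3  [load 3200/3300]
  400 → container 4  [load 2100/3300]
  400 → container 4  [load 2500/3300]
4 containers opened.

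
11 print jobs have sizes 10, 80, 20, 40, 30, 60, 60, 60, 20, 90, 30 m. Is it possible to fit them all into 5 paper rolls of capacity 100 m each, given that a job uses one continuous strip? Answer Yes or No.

Total = 500 m; ⌈500/100⌉ = 5.
The bound of 5 does not rule out 5, but exhaustive search shows no assignment into 5 paper rolls of capacity 100 m exists — the minimum is 6.

No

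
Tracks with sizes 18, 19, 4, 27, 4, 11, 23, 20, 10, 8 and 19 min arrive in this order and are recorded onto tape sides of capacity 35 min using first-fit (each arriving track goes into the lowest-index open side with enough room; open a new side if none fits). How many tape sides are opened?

6

  18 → side 1 (new)  [load 18/35]
  19 → side 2 (new)  [load 19/35]
  4 → side 1  [load 22/35]
  27 → side 3 (new)  [load 27/35]
  4 → side 1  [load 26/35]
  11 → side 2  [load 30/35]
  23 → side 4 (new)  [load 23/35]
  20 → side 5 (new)  [load 20/35]
  10 → side 4  [load 33/35]
  8 → side 1  [load 34/35]
  19 → side 6 (new)  [load 19/35]
6 tape sides opened.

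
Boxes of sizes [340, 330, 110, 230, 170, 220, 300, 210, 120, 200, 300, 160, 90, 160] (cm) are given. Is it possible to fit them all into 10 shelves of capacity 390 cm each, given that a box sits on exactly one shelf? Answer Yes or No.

A valid assignment using 9 shelves:
  shelf 1: 340 = 340
  shelf 2: 330 = 330
  shelf 3: 300 + 90 = 390
  shelf 4: 300 = 300
  shelf 5: 230 + 160 = 390
  shelf 6: 220 + 170 = 390
  shelf 7: 210 + 160 = 370
  shelf 8: 200 + 120 = 320
  shelf 9: 110 = 110
That uses only 9 ≤ 10, so 10 shelves are enough.

Yes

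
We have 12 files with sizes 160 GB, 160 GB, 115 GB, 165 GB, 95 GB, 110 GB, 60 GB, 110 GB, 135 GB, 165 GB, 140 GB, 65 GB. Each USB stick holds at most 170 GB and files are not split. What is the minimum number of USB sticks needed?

10

Total = 165 + 165 + 160 + 160 + 140 + 135 + 115 + 110 + 110 + 95 + 65 + 60 = 1480 GB.
Lower bound: ⌈1480/170⌉ = 9 USB sticks.
Also, 10 files each exceed 85 GB, and no two of those can share a USB stick, so at least 10 USB sticks are needed.
A packing using 10 USB sticks:
  USB stick 1: 165 = 165
  USB stick 2: 165 = 165
  USB stick 3: 160 = 160
  USB stick 4: 160 = 160
  USB stick 5: 140 = 140
  USB stick 6: 135 = 135
  USB stick 7: 115 = 115
  USB stick 8: 110 + 60 = 170
  USB stick 9: 110 = 110
  USB stick 10: 95 + 65 = 160
This matches the lower bound, so 10 is optimal.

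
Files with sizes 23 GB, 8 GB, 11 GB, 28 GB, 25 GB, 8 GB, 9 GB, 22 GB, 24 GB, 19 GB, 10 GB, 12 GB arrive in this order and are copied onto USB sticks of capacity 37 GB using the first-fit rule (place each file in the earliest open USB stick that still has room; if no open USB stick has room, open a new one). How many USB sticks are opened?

6

  23 → USB stick 1 (new)  [load 23/37]
  8 → USB stick 1  [load 31/37]
  11 → USB stick 2 (new)  [load 11/37]
  28 → USB stick 3 (new)  [load 28/37]
  25 → USB stick 2  [load 36/37]
  8 → USB stick 3  [load 36/37]
  9 → USB stick 4 (new)  [load 9/37]
  22 → USB stick 4  [load 31/37]
  24 → USB stick 5 (new)  [load 24/37]
  19 → USB stick 6 (new)  [load 19/37]
  10 → USB stick 5  [load 34/37]
  12 → USB stick 6  [load 31/37]
6 USB sticks opened.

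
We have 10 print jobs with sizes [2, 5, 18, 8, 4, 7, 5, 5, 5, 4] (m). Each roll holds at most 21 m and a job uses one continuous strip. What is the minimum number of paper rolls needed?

4

Total = 18 + 8 + 7 + 5 + 5 + 5 + 5 + 4 + 4 + 2 = 63 m.
Lower bound: ⌈63/21⌉ = 3 paper rolls.
A packing using 4 paper rolls:
  roll 1: 18 + 2 = 20
  roll 2: 8 + 7 + 5 = 20
  roll 3: 5 + 5 + 5 + 4 = 19
  roll 4: 4 = 4
No arrangement into 3 paper rolls stays within capacity, so 4 is optimal.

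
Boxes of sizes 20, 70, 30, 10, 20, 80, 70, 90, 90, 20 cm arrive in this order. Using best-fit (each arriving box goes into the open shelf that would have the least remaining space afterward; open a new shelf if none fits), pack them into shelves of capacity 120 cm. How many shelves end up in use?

5

  20 → shelf 1 (new)  [load 20/120]
  70 → shelf 1  [load 90/120]
  30 → shelf 1  [load 120/120]
  10 → shelf 2 (new)  [load 10/120]
  20 → shelf 2  [load 30/120]
  80 → shelf 2  [load 110/120]
  70 → shelf 3 (new)  [load 70/120]
  90 → shelf 4 (new)  [load 90/120]
  90 → shelf 5 (new)  [load 90/120]
  20 → shelf 4  [load 110/120]
5 shelves opened.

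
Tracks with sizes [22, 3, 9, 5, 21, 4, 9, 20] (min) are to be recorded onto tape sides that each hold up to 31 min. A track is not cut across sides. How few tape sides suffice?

Total = 22 + 21 + 20 + 9 + 9 + 5 + 4 + 3 = 93 min.
Lower bound: ⌈93/31⌉ = 3 tape sides.
A packing using 4 tape sides:
  side 1: 22 + 9 = 31
  side 2: 21 + 9 = 30
  side 3: 20 + 5 + 4 = 29
  side 4: 3 = 3
No arrangement into 3 tape sides stays within capacity, so 4 is optimal.

4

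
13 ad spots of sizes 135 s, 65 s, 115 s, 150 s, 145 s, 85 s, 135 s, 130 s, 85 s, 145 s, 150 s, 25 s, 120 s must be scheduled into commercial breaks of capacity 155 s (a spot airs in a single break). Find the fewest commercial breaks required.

11

Total = 150 + 150 + 145 + 145 + 135 + 135 + 130 + 120 + 115 + 85 + 85 + 65 + 25 = 1485 s.
Lower bound: ⌈1485/155⌉ = 10 commercial breaks.
Also, 11 ad spots each exceed 155/2 s, and no two of those can share a break, so at least 11 commercial breaks are needed.
A packing using 11 commercial breaks:
  break 1: 150 = 150
  break 2: 150 = 150
  break 3: 145 = 145
  break 4: 145 = 145
  break 5: 135 = 135
  break 6: 135 = 135
  break 7: 130 + 25 = 155
  break 8: 120 = 120
  break 9: 115 = 115
  break 10: 85 + 65 = 150
  break 11: 85 = 85
This matches the lower bound, so 11 is optimal.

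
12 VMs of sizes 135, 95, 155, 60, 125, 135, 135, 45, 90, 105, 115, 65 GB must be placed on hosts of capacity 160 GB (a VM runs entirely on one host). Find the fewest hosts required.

Total = 155 + 135 + 135 + 135 + 125 + 115 + 105 + 95 + 90 + 65 + 60 + 45 = 1260 GB.
Lower bound: ⌈1260/160⌉ = 8 hosts.
Also, 9 VMs each exceed 80 GB, and no two of those can share a host, so at least 9 hosts are needed.
A packing using 9 hosts:
  host 1: 155 = 155
  host 2: 135 = 135
  host 3: 135 = 135
  host 4: 135 = 135
  host 5: 125 = 125
  host 6: 115 + 45 = 160
  host 7: 105 = 105
  host 8: 95 + 65 = 160
  host 9: 90 + 60 = 150
This matches the lower bound, so 9 is optimal.

9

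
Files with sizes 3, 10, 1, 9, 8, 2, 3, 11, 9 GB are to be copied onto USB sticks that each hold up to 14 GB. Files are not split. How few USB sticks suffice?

Total = 11 + 10 + 9 + 9 + 8 + 3 + 3 + 2 + 1 = 56 GB.
Lower bound: ⌈56/14⌉ = 4 USB sticks.
Also, 5 files each exceed 7 GB, and no two of those can share a USB stick, so at least 5 USB sticks are needed.
A packing using 5 USB sticks:
  USB stick 1: 11 + 3 = 14
  USB stick 2: 10 + 3 + 1 = 14
  USB stick 3: 9 + 2 = 11
  USB stick 4: 9 = 9
  USB stick 5: 8 = 8
This matches the lower bound, so 5 is optimal.

5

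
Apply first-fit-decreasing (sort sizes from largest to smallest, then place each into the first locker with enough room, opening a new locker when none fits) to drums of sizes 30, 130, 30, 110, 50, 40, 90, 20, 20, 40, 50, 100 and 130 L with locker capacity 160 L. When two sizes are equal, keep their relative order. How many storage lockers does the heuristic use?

6

Sorted descending: 130, 130, 110, 100, 90, 50, 50, 40, 40, 30, 30, 20, 20.
  130 → locker 1 (new)  [load 130/160]
  130 → locker 2 (new)  [load 130/160]
  110 → locker 3 (new)  [load 110/160]
  100 → locker 4 (new)  [load 100/160]
  90 → locker 5 (new)  [load 90/160]
  50 → locker 3  [load 160/160]
  50 → locker 4  [load 150/160]
  40 → locker 5  [load 130/160]
  40 → locker 6 (new)  [load 40/160]
  30 → locker 1  [load 160/160]
  30 → locker 2  [load 160/160]
  20 → locker 5  [load 150/160]
  20 → locker 6  [load 60/160]
6 storage lockers opened.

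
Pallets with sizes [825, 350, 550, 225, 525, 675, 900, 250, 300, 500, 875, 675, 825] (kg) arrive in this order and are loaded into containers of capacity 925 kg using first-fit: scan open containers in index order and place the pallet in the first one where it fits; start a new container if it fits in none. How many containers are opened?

  825 → container 1 (new)  [load 825/925]
  350 → container 2 (new)  [load 350/925]
  550 → container 2  [load 900/925]
  225 → container 3 (new)  [load 225/925]
  525 → container 3  [load 750/925]
  675 → container 4 (new)  [load 675/925]
  900 → container 5 (new)  [load 900/925]
  250 → container 4  [load 925/925]
  300 → container 6 (new)  [load 300/925]
  500 → container 6  [load 800/925]
  875 → container 7 (new)  [load 875/925]
  675 → container 8 (new)  [load 675/925]
  825 → container 9 (new)  [load 825/925]
9 containers opened.

9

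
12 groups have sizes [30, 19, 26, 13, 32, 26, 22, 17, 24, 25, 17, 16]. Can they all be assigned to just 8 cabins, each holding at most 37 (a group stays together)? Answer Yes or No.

Total = 267; ⌈267/37⌉ = 8.
The bound of 8 does not rule out 8, but exhaustive search shows no assignment into 8 cabins of capacity 37 exists — the minimum is 9.

No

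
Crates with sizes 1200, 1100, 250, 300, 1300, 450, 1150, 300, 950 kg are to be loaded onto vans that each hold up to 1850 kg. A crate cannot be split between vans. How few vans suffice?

Total = 1300 + 1200 + 1150 + 1100 + 950 + 450 + 300 + 300 + 250 = 7000 kg.
Lower bound: ⌈7000/1850⌉ = 4 vans.
Also, 5 crates each exceed 925 kg, and no two of those can share a van, so at least 5 vans are needed.
A packing using 5 vans:
  van 1: 1300 + 450 = 1750
  van 2: 1200 + 300 + 300 = 1800
  van 3: 1150 + 250 = 1400
  van 4: 1100 = 1100
  van 5: 950 = 950
This matches the lower bound, so 5 is optimal.

5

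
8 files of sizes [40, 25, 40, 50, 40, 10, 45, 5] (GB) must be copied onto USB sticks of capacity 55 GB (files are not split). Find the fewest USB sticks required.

Total = 50 + 45 + 40 + 40 + 40 + 25 + 10 + 5 = 255 GB.
Lower bound: ⌈255/55⌉ = 5 USB sticks.
A packing using 6 USB sticks:
  USB stick 1: 50 + 5 = 55
  USB stick 2: 45 + 10 = 55
  USB stick 3: 40 = 40
  USB stick 4: 40 = 40
  USB stick 5: 40 = 40
  USB stick 6: 25 = 25
No arrangement into 5 USB sticks stays within capacity, so 6 is optimal.

6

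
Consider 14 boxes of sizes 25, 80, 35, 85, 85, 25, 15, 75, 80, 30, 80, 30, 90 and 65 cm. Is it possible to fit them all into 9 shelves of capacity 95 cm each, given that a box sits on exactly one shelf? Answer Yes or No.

Total = 800 cm; ⌈800/95⌉ = 9.
The bound of 9 does not rule out 9, but exhaustive search shows no assignment into 9 shelves of capacity 95 cm exists — the minimum is 10.

No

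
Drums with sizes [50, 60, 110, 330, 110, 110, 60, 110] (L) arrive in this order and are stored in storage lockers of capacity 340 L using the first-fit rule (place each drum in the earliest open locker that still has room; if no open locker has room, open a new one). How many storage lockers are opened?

3

  50 → locker 1 (new)  [load 50/340]
  60 → locker 1  [load 110/340]
  110 → locker 1  [load 220/340]
  330 → locker 2 (new)  [load 330/340]
  110 → locker 1  [load 330/340]
  110 → locker 3 (new)  [load 110/340]
  60 → locker 3  [load 170/340]
  110 → locker 3  [load 280/340]
3 storage lockers opened.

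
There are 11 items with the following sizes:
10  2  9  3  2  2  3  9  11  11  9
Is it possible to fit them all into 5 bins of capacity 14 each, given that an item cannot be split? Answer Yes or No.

No

Total = 71; ⌈71/14⌉ = 6.
At least 6 bins are required, but only 5 are allowed.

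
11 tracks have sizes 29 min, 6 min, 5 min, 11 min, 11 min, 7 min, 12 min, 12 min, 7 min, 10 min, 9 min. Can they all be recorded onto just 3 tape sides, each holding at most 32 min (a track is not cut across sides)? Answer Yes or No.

Total = 119 min; ⌈119/32⌉ = 4.
At least 4 tape sides are required, but only 3 are allowed.

No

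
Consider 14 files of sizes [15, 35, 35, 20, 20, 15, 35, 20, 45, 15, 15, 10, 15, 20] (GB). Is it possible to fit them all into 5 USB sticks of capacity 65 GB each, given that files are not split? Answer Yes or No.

Yes

A valid assignment using 5 USB sticks:
  USB stick 1: 45 + 20 = 65
  USB stick 2: 35 + 20 + 10 = 65
  USB stick 3: 35 + 20 = 55
  USB stick 4: 35 + 15 + 15 = 65
  USB stick 5: 20 + 15 + 15 + 15 = 65
Every load is within 65 GB, so 5 USB sticks suffice.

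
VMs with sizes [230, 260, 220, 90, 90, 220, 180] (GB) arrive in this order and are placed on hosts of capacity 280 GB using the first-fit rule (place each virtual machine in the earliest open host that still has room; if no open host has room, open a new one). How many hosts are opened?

  230 → host 1 (new)  [load 230/280]
  260 → host 2 (new)  [load 260/280]
  220 → host 3 (new)  [load 220/280]
  90 → host 4 (new)  [load 90/280]
  90 → host 4  [load 180/280]
  220 → host 5 (new)  [load 220/280]
  180 → host 6 (new)  [load 180/280]
6 hosts opened.

6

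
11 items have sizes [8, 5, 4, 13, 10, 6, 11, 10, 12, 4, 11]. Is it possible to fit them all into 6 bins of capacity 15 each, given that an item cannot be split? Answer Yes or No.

Total = 94; ⌈94/15⌉ = 7.
At least 7 bins are required, but only 6 are allowed.

No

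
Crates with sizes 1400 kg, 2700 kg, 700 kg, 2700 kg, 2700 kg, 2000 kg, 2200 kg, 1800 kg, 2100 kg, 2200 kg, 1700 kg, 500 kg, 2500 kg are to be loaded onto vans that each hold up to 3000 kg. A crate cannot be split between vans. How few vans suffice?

Total = 2700 + 2700 + 2700 + 2500 + 2200 + 2200 + 2100 + 2000 + 1800 + 1700 + 1400 + 700 + 500 = 25200 kg.
Lower bound: ⌈25200/3000⌉ = 9 vans.
Also, 10 crates each exceed 1500 kg, and no two of those can share a van, so at least 10 vans are needed.
A packing using 11 vans:
  van 1: 2700 = 2700
  van 2: 2700 = 2700
  van 3: 2700 = 2700
  van 4: 2500 + 500 = 3000
  van 5: 2200 + 700 = 2900
  van 6: 2200 = 2200
  van 7: 2100 = 2100
  van 8: 2000 = 2000
  van 9: 1800 = 1800
  van 10: 1700 = 1700
  van 11: 1400 = 1400
No arrangement into 10 vans stays within capacity, so 11 is optimal.

11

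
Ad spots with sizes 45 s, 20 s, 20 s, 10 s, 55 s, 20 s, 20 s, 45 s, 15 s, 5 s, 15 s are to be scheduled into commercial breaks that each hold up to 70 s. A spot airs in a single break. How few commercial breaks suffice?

Total = 55 + 45 + 45 + 20 + 20 + 20 + 20 + 15 + 15 + 10 + 5 = 270 s.
Lower bound: ⌈270/70⌉ = 4 commercial breaks.
A packing using 4 commercial breaks:
  break 1: 55 + 15 = 70
  break 2: 45 + 20 + 5 = 70
  break 3: 45 + 20 = 65
  break 4: 20 + 20 + 15 + 10 = 65
This matches the lower bound, so 4 is optimal.

4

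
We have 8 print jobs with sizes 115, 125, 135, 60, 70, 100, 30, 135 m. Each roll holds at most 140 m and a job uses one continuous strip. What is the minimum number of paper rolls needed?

6

Total = 135 + 135 + 125 + 115 + 100 + 70 + 60 + 30 = 770 m.
Lower bound: ⌈770/140⌉ = 6 paper rolls.
A packing using 6 paper rolls:
  roll 1: 135 = 135
  roll 2: 135 = 135
  roll 3: 125 = 125
  roll 4: 115 = 115
  roll 5: 100 + 30 = 130
  roll 6: 70 + 60 = 130
This matches the lower bound, so 6 is optimal.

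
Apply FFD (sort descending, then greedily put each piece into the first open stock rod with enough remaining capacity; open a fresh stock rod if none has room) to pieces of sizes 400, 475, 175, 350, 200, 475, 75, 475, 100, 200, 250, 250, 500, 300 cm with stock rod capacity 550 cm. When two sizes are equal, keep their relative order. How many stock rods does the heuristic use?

9

Sorted descending: 500, 475, 475, 475, 400, 350, 300, 250, 250, 200, 200, 175, 100, 75.
  500 → stock rod 1 (new)  [load 500/550]
  475 → stock rod 2 (new)  [load 475/550]
  475 → stock rod 3 (new)  [load 475/550]
  475 → stock rod 4 (new)  [load 475/550]
  400 → stock rod 5 (new)  [load 400/550]
  350 → stock rod 6 (new)  [load 350/550]
  300 → stock rod 7 (new)  [load 300/550]
  250 → stock rod 7  [load 550/550]
  250 → stock rod 8 (new)  [load 250/550]
  200 → stock rod 6  [load 550/550]
  200 → stock rod 8  [load 450/550]
  175 → stock rod 9 (new)  [load 175/550]
  100 → stock rod 5  [load 500/550]
  75 → stock rod 2  [load 550/550]
9 stock rods opened.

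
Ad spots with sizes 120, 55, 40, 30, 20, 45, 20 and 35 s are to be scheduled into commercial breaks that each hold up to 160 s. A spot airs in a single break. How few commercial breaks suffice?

3

Total = 120 + 55 + 45 + 40 + 35 + 30 + 20 + 20 = 365 s.
Lower bound: ⌈365/160⌉ = 3 commercial breaks.
A packing using 3 commercial breaks:
  break 1: 120 + 40 = 160
  break 2: 55 + 45 + 35 + 20 = 155
  break 3: 30 + 20 = 50
This matches the lower bound, so 3 is optimal.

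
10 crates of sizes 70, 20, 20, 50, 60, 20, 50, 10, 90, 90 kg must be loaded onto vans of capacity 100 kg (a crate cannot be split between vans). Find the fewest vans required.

Total = 90 + 90 + 70 + 60 + 50 + 50 + 20 + 20 + 20 + 10 = 480 kg.
Lower bound: ⌈480/100⌉ = 5 vans.
A packing using 5 vans:
  van 1: 90 + 10 = 100
  van 2: 90 = 90
  van 3: 70 + 20 = 90
  van 4: 60 + 20 + 20 = 100
  van 5: 50 + 50 = 100
This matches the lower bound, so 5 is optimal.

5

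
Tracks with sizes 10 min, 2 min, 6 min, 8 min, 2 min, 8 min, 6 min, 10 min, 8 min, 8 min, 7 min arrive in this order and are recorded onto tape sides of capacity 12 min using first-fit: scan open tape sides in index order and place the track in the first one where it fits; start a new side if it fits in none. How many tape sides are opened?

9

  10 → side 1 (new)  [load 10/12]
  2 → side 1  [load 12/12]
  6 → side 2 (new)  [load 6/12]
  8 → side 3 (new)  [load 8/12]
  2 → side 2  [load 8/12]
  8 → side 4 (new)  [load 8/12]
  6 → side 5 (new)  [load 6/12]
  10 → side 6 (new)  [load 10/12]
  8 → side 7 (new)  [load 8/12]
  8 → side 8 (new)  [load 8/12]
  7 → side 9 (new)  [load 7/12]
9 tape sides opened.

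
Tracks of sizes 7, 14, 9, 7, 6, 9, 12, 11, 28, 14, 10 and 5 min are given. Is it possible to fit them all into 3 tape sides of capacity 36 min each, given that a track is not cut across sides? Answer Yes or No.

Total = 132 min; ⌈132/36⌉ = 4.
At least 4 tape sides are required, but only 3 are allowed.

No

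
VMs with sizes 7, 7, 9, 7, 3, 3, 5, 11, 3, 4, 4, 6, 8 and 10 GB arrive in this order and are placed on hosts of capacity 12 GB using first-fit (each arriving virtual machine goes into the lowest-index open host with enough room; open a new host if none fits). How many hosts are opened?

9

  7 → host 1 (new)  [load 7/12]
  7 → host 2 (new)  [load 7/12]
  9 → host 3 (new)  [load 9/12]
  7 → host 4 (new)  [load 7/12]
  3 → host 1  [load 10/12]
  3 → host 2  [load 10/12]
  5 → host 4  [load 12/12]
  11 → host 5 (new)  [load 11/12]
  3 → host 3  [load 12/12]
  4 → host 6 (new)  [load 4/12]
  4 → host 6  [load 8/12]
  6 → host 7 (new)  [load 6/12]
  8 → host 8 (new)  [load 8/12]
  10 → host 9 (new)  [load 10/12]
9 hosts opened.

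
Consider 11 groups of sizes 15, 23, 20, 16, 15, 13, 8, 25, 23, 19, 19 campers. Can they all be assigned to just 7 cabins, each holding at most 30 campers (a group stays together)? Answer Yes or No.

No

Total = 196 campers; ⌈196/30⌉ = 7.
The bound of 7 does not rule out 7, but exhaustive search shows no assignment into 7 cabins of capacity 30 campers exists — the minimum is 8.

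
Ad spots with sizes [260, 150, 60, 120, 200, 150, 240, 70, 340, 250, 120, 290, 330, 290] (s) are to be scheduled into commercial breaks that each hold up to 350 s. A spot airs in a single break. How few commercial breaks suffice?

10

Total = 340 + 330 + 290 + 290 + 260 + 250 + 240 + 200 + 150 + 150 + 120 + 120 + 70 + 60 = 2870 s.
Lower bound: ⌈2870/350⌉ = 9 commercial breaks.
A packing using 10 commercial breaks:
  break 1: 340 = 340
  break 2: 330 = 330
  break 3: 290 + 60 = 350
  break 4: 290 = 290
  break 5: 260 + 70 = 330
  break 6: 250 = 250
  break 7: 240 = 240
  break 8: 200 + 150 = 350
  break 9: 150 + 120 = 270
  break 10: 120 = 120
No arrangement into 9 commercial breaks stays within capacity, so 10 is optimal.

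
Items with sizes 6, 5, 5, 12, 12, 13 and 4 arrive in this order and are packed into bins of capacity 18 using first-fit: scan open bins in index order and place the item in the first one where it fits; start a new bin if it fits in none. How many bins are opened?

4

  6 → bin 1 (new)  [load 6/18]
  5 → bin 1  [load 11/18]
  5 → bin 1  [load 16/18]
  12 → bin 2 (new)  [load 12/18]
  12 → bin 3 (new)  [load 12/18]
  13 → bin 4 (new)  [load 13/18]
  4 → bin 2  [load 16/18]
4 bins opened.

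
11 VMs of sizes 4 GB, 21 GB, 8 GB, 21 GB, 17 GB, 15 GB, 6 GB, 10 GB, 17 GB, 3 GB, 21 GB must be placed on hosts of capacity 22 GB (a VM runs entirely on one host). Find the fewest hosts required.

Total = 21 + 21 + 21 + 17 + 17 + 15 + 10 + 8 + 6 + 4 + 3 = 143 GB.
Lower bound: ⌈143/22⌉ = 7 hosts.
A packing using 7 hosts:
  host 1: 21 = 21
  host 2: 21 = 21
  host 3: 21 = 21
  host 4: 17 + 4 = 21
  host 5: 17 + 3 = 20
  host 6: 15 + 6 = 21
  host 7: 10 + 8 = 18
This matches the lower bound, so 7 is optimal.

7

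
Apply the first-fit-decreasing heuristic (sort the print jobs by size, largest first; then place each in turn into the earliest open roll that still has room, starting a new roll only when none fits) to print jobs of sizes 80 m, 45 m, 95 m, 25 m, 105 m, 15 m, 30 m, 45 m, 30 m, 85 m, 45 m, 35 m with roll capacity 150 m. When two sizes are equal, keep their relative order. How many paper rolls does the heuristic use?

Sorted descending: 105, 95, 85, 80, 45, 45, 45, 35, 30, 30, 25, 15.
  105 → roll 1 (new)  [load 105/150]
  95 → roll 2 (new)  [load 95/150]
  85 → roll 3 (new)  [load 85/150]
  80 → roll 4 (new)  [load 80/150]
  45 → roll 1  [load 150/150]
  45 → roll 2  [load 140/150]
  45 → roll 3  [load 130/150]
  35 → roll 4  [load 115/150]
  30 → roll 4  [load 145/150]
  30 → roll 5 (new)  [load 30/150]
  25 → roll 5  [load 55/150]
  15 → roll 3  [load 145/150]
5 paper rolls opened.

5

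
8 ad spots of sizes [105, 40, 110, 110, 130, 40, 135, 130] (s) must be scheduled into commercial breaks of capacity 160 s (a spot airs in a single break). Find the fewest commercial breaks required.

Total = 135 + 130 + 130 + 110 + 110 + 105 + 40 + 40 = 800 s.
Lower bound: ⌈800/160⌉ = 5 commercial breaks.
Also, 6 ad spots each exceed 80 s, and no two of those can share a break, so at least 6 commercial breaks are needed.
A packing using 6 commercial breaks:
  break 1: 135 = 135
  break 2: 130 = 130
  break 3: 130 = 130
  break 4: 110 + 40 = 150
  break 5: 110 + 40 = 150
  break 6: 105 = 105
This matches the lower bound, so 6 is optimal.

6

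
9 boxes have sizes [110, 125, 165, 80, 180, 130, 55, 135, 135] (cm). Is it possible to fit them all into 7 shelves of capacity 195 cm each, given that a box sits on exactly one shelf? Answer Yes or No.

A valid assignment using 7 shelves:
  shelf 1: 180 = 180
  shelf 2: 165 = 165
  shelf 3: 135 + 55 = 190
  shelf 4: 135 = 135
  shelf 5: 130 = 130
  shelf 6: 125 = 125
  shelf 7: 110 + 80 = 190
Every load is within 195 cm, so 7 shelves suffice.

Yes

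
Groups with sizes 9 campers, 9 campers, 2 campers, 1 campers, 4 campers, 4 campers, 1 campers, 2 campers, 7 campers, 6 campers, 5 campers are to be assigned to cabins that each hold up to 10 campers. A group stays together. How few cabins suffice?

Total = 9 + 9 + 7 + 6 + 5 + 4 + 4 + 2 + 2 + 1 + 1 = 50 campers.
Lower bound: ⌈50/10⌉ = 5 cabins.
A packing using 6 cabins:
  cabin 1: 9 + 1 = 10
  cabin 2: 9 + 1 = 10
  cabin 3: 7 + 2 = 9
  cabin 4: 6 + 4 = 10
  cabin 5: 5 + 4 = 9
  cabin 6: 2 = 2
No arrangement into 5 cabins stays within capacity, so 6 is optimal.

6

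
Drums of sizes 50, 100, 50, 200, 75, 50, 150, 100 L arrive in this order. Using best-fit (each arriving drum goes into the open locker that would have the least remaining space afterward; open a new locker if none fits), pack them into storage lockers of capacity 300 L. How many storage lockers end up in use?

3

  50 → locker 1 (new)  [load 50/300]
  100 → locker 1  [load 150/300]
  50 → locker 1  [load 200/300]
  200 → locker 2 (new)  [load 200/300]
  75 → locker 1  [load 275/300]
  50 → locker 2  [load 250/300]
  150 → locker 3 (new)  [load 150/300]
  100 → locker 3  [load 250/300]
3 storage lockers opened.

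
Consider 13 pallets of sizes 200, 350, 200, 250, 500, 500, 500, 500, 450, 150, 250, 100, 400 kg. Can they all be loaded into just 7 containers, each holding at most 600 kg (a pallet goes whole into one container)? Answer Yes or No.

Total = 4350 kg; ⌈4350/600⌉ = 8.
At least 8 containers are required, but only 7 are allowed.

No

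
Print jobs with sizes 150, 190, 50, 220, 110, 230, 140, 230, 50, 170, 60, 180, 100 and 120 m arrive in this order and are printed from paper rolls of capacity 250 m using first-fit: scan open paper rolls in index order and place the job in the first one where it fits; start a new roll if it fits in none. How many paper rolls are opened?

9

  150 → roll 1 (new)  [load 150/250]
  190 → roll 2 (new)  [load 190/250]
  50 → roll 1  [load 200/250]
  220 → roll 3 (new)  [load 220/250]
  110 → roll 4 (new)  [load 110/250]
  230 → roll 5 (new)  [load 230/250]
  140 → roll 4  [load 250/250]
  230 → roll 6 (new)  [load 230/250]
  50 → roll 1  [load 250/250]
  170 → roll 7 (new)  [load 170/250]
  60 → roll 2  [load 250/250]
  180 → roll 8 (new)  [load 180/250]
  100 → roll 9 (new)  [load 100/250]
  120 → roll 9  [load 220/250]
9 paper rolls opened.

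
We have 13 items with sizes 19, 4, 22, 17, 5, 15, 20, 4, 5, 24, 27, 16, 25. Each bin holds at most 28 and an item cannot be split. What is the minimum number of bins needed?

Total = 27 + 25 + 24 + 22 + 20 + 19 + 17 + 16 + 15 + 5 + 5 + 4 + 4 = 203.
Lower bound: ⌈203/28⌉ = 8 bins.
Also, 9 items each exceed 14, and no two of those can share a bin, so at least 9 bins are needed.
A packing using 9 bins:
  bin 1: 27 = 27
  bin 2: 25 = 25
  bin 3: 24 + 4 = 28
  bin 4: 22 + 5 = 27
  bin 5: 20 + 5 = 25
  bin 6: 19 + 4 = 23
  bin 7: 17 = 17
  bin 8: 16 = 16
  bin 9: 15 = 15
This matches the lower bound, so 9 is optimal.

9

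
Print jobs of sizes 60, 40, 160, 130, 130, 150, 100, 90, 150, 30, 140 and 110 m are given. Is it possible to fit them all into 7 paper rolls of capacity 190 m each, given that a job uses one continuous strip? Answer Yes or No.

No

Total = 1290 m; ⌈1290/190⌉ = 7.
8 print jobs each exceed half the capacity and cannot share a roll, forcing at least 8 paper rolls.
At least 8 paper rolls are required, but only 7 are allowed.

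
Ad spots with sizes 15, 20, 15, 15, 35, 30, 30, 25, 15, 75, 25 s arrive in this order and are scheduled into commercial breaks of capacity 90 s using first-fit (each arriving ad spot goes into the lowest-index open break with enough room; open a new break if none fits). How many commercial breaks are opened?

  15 → break 1 (new)  [load 15/90]
  20 → break 1  [load 35/90]
  15 → break 1  [load 50/90]
  15 → break 1  [load 65/90]
  35 → break 2 (new)  [load 35/90]
  30 → break 2  [load 65/90]
  30 → break 3 (new)  [load 30/90]
  25 → break 1  [load 90/90]
  15 → break 2  [load 80/90]
  75 → break 4 (new)  [load 75/90]
  25 → break 3  [load 55/90]
4 commercial breaks opened.

4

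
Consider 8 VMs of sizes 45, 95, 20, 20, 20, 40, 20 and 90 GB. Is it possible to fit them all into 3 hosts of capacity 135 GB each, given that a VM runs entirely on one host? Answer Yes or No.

A valid assignment using 3 hosts:
  host 1: 95 + 40 = 135
  host 2: 90 + 45 = 135
  host 3: 20 + 20 + 20 + 20 = 80
Every load is within 135 GB, so 3 hosts suffice.

Yes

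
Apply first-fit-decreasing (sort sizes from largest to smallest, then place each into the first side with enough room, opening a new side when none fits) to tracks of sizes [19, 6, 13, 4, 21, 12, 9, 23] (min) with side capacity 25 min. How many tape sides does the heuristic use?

Sorted descending: 23, 21, 19, 13, 12, 9, 6, 4.
  23 → side 1 (new)  [load 23/25]
  21 → side 2 (new)  [load 21/25]
  19 → side 3 (new)  [load 19/25]
  13 → side 4 (new)  [load 13/25]
  12 → side 4  [load 25/25]
  9 → side 5 (new)  [load 9/25]
  6 → side 3  [load 25/25]
  4 → side 2  [load 25/25]
5 tape sides opened.

5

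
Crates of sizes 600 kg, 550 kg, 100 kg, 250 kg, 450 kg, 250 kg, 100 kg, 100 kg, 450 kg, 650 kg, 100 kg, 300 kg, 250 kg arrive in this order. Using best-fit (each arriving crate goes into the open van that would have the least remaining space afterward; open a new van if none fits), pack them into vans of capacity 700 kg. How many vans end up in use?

  600 → van 1 (new)  [load 600/700]
  550 → van 2 (new)  [load 550/700]
  100 → van 1  [load 700/700]
  250 → van 3 (new)  [load 250/700]
  450 → van 3  [load 700/700]
  250 → van 4 (new)  [load 250/700]
  100 → van 2  [load 650/700]
  100 → van 4  [load 350/700]
  450 → van 5 (new)  [load 450/700]
  650 → van 6 (new)  [load 650/700]
  100 → van 5  [load 550/700]
  300 → van 4  [load 650/700]
  250 → van 7 (new)  [load 250/700]
7 vans opened.

7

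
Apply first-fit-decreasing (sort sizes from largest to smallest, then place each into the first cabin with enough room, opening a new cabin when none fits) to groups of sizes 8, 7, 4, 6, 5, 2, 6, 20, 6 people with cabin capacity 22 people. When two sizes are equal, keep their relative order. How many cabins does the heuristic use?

3

Sorted descending: 20, 8, 7, 6, 6, 6, 5, 4, 2.
  20 → cabin 1 (new)  [load 20/22]
  8 → cabin 2 (new)  [load 8/22]
  7 → cabin 2  [load 15/22]
  6 → cabin 2  [load 21/22]
  6 → cabin 3 (new)  [load 6/22]
  6 → cabin 3  [load 12/22]
  5 → cabin 3  [load 17/22]
  4 → cabin 3  [load 21/22]
  2 → cabin 1  [load 22/22]
3 cabins opened.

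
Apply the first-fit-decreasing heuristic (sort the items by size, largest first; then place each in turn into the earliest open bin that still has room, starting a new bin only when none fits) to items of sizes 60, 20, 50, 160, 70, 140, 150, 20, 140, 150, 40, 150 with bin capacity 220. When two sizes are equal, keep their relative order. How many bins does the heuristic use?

Sorted descending: 160, 150, 150, 150, 140, 140, 70, 60, 50, 40, 20, 20.
  160 → bin 1 (new)  [load 160/220]
  150 → bin 2 (new)  [load 150/220]
  150 → bin 3 (new)  [load 150/220]
  150 → bin 4 (new)  [load 150/220]
  140 → bin 5 (new)  [load 140/220]
  140 → bin 6 (new)  [load 140/220]
  70 → bin 2  [load 220/220]
  60 → bin 1  [load 220/220]
  50 → bin 3  [load 200/220]
  40 → bin 4  [load 190/220]
  20 → bin 3  [load 220/220]
  20 → bin 4  [load 210/220]
6 bins opened.

6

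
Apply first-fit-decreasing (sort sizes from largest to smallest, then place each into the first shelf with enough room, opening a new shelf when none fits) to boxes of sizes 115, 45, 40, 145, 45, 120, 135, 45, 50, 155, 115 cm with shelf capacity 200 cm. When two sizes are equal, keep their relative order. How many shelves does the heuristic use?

6

Sorted descending: 155, 145, 135, 120, 115, 115, 50, 45, 45, 45, 40.
  155 → shelf 1 (new)  [load 155/200]
  145 → shelf 2 (new)  [load 145/200]
  135 → shelf 3 (new)  [load 135/200]
  120 → shelf 4 (new)  [load 120/200]
  115 → shelf 5 (new)  [load 115/200]
  115 → shelf 6 (new)  [load 115/200]
  50 → shelf 2  [load 195/200]
  45 → shelf 1  [load 200/200]
  45 → shelf 3  [load 180/200]
  45 → shelf 4  [load 165/200]
  40 → shelf 5  [load 155/200]
6 shelves opened.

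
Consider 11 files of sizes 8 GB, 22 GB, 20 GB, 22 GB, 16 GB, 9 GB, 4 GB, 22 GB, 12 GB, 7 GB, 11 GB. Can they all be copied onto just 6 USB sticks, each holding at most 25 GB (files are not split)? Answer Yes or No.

Total = 153 GB; ⌈153/25⌉ = 7.
At least 7 USB sticks are required, but only 6 are allowed.

No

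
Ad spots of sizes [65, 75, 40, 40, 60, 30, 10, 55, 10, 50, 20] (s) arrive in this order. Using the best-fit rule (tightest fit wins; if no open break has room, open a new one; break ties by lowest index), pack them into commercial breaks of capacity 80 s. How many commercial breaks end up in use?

6

  65 → break 1 (new)  [load 65/80]
  75 → break 2 (new)  [load 75/80]
  40 → break 3 (new)  [load 40/80]
  40 → break 3  [load 80/80]
  60 → break 4 (new)  [load 60/80]
  30 → break 5 (new)  [load 30/80]
  10 → break 1  [load 75/80]
  55 → break 6 (new)  [load 55/80]
  10 → break 4  [load 70/80]
  50 → break 5  [load 80/80]
  20 → break 6  [load 75/80]
6 commercial breaks opened.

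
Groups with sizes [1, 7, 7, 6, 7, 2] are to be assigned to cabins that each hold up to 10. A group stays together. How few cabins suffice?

4

Total = 7 + 7 + 7 + 6 + 2 + 1 = 30.
Lower bound: ⌈30/10⌉ = 3 cabins.
Also, 4 groups each exceed 5, and no two of those can share a cabin, so at least 4 cabins are needed.
A packing using 4 cabins:
  cabin 1: 7 + 2 + 1 = 10
  cabin 2: 7 = 7
  cabin 3: 7 = 7
  cabin 4: 6 = 6
This matches the lower bound, so 4 is optimal.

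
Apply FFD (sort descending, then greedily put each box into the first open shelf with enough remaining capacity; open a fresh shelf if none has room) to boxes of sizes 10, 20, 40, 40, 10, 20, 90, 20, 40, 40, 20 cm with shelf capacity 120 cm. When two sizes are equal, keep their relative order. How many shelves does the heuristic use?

Sorted descending: 90, 40, 40, 40, 40, 20, 20, 20, 20, 10, 10.
  90 → shelf 1 (new)  [load 90/120]
  40 → shelf 2 (new)  [load 40/120]
  40 → shelf 2  [load 80/120]
  40 → shelf 2  [load 120/120]
  40 → shelf 3 (new)  [load 40/120]
  20 → shelf 1  [load 110/120]
  20 → shelf 3  [load 60/120]
  20 → shelf 3  [load 80/120]
  20 → shelf 3  [load 100/120]
  10 → shelf 1  [load 120/120]
  10 → shelf 3  [load 110/120]
3 shelves opened.

3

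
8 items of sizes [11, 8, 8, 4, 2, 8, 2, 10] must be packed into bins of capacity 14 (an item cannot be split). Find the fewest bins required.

5

Total = 11 + 10 + 8 + 8 + 8 + 4 + 2 + 2 = 53.
Lower bound: ⌈53/14⌉ = 4 bins.
Also, 5 items each exceed 7, and no two of those can share a bin, so at least 5 bins are needed.
A packing using 5 bins:
  bin 1: 11 + 2 = 13
  bin 2: 10 + 4 = 14
  bin 3: 8 + 2 = 10
  bin 4: 8 = 8
  bin 5: 8 = 8
This matches the lower bound, so 5 is optimal.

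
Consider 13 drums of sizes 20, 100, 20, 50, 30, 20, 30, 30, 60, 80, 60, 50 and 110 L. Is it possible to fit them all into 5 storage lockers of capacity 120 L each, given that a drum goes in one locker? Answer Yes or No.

Total = 660 L; ⌈660/120⌉ = 6.
At least 6 storage lockers are required, but only 5 are allowed.

No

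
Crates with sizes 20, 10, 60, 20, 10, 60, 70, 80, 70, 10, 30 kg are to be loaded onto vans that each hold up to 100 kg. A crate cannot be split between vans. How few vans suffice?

Total = 80 + 70 + 70 + 60 + 60 + 30 + 20 + 20 + 10 + 10 + 10 = 440 kg.
Lower bound: ⌈440/100⌉ = 5 vans.
A packing using 5 vans:
  van 1: 80 + 20 = 100
  van 2: 70 + 30 = 100
  van 3: 70 + 20 + 10 = 100
  van 4: 60 + 10 + 10 = 80
  van 5: 60 = 60
This matches the lower bound, so 5 is optimal.

5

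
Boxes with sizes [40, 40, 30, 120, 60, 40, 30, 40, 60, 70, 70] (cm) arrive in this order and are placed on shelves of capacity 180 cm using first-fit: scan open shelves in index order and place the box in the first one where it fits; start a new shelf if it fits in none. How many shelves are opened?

4

  40 → shelf 1 (new)  [load 40/180]
  40 → shelf 1  [load 80/180]
  30 → shelf 1  [load 110/180]
  120 → shelf 2 (new)  [load 120/180]
  60 → shelf 1  [load 170/180]
  40 → shelf 2  [load 160/180]
  30 → shelf 3 (new)  [load 30/180]
  40 → shelf 3  [load 70/180]
  60 → shelf 3  [load 130/180]
  70 → shelf 4 (new)  [load 70/180]
  70 → shelf 4  [load 140/180]
4 shelves opened.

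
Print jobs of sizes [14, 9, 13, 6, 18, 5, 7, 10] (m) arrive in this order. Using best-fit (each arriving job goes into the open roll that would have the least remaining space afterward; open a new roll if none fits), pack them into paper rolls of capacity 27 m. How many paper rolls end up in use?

4

  14 → roll 1 (new)  [load 14/27]
  9 → roll 1  [load 23/27]
  13 → roll 2 (new)  [load 13/27]
  6 → roll 2  [load 19/27]
  18 → roll 3 (new)  [load 18/27]
  5 → roll 2  [load 24/27]
  7 → roll 3  [load 25/27]
  10 → roll 4 (new)  [load 10/27]
4 paper rolls opened.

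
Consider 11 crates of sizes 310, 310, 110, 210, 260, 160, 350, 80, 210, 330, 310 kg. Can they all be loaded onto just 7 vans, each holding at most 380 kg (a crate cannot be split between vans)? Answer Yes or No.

No

Total = 2640 kg; ⌈2640/380⌉ = 7.
8 crates each exceed half the capacity and cannot share a van, forcing at least 8 vans.
At least 8 vans are required, but only 7 are allowed.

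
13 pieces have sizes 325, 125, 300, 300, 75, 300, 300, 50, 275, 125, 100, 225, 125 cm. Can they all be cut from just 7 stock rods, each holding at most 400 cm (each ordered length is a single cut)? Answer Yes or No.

Total = 2625 cm; ⌈2625/400⌉ = 7.
The bound of 7 does not rule out 7, but exhaustive search shows no assignment into 7 stock rods of capacity 400 cm exists — the minimum is 8.

No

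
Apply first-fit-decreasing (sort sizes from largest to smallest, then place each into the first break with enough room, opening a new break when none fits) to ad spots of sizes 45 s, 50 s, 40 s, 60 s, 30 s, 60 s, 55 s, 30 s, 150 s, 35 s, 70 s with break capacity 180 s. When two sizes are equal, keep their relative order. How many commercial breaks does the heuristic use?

4

Sorted descending: 150, 70, 60, 60, 55, 50, 45, 40, 35, 30, 30.
  150 → break 1 (new)  [load 150/180]
  70 → break 2 (new)  [load 70/180]
  60 → break 2  [load 130/180]
  60 → break 3 (new)  [load 60/180]
  55 → break 3  [load 115/180]
  50 → break 2  [load 180/180]
  45 → break 3  [load 160/180]
  40 → break 4 (new)  [load 40/180]
  35 → break 4  [load 75/180]
  30 → break 1  [load 180/180]
  30 → break 4  [load 105/180]
4 commercial breaks opened.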